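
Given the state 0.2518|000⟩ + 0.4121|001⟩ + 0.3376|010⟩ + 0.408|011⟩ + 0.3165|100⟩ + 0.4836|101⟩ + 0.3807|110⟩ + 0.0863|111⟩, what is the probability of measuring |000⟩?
0.0634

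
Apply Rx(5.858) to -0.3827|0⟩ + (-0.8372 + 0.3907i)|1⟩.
(0.4565 + 0.1766i)|0⟩ + (0.8184 - 0.3012i)|1⟩

Rx(5.858) = [[cos(θ/2), −i·sin(θ/2)], [−i·sin(θ/2), cos(θ/2)]]; θ = 5.858, cos(θ/2) ≈ -0.977487, sin(θ/2) ≈ 0.210995.
With a = amp(|0⟩) = -0.3827 and b = amp(|1⟩) = (-0.8372 + 0.3907i):
new amp(|0⟩) = (-0.977487)·a + (-0.210995i)·b = (0.4565 + 0.1766i)
new amp(|1⟩) = (-0.210995i)·a + (-0.977487)·b = (0.8184 - 0.3012i)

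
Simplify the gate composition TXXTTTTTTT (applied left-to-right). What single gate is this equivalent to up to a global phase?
I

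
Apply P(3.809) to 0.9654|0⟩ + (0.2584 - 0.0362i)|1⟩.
0.9654|0⟩ + (-0.2254 - 0.1315i)|1⟩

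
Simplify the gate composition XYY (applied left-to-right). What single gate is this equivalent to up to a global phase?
X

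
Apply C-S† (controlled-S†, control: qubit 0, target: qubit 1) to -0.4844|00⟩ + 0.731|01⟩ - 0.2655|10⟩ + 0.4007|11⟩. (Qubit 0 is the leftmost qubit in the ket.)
-0.4844|00⟩ + 0.731|01⟩ - 0.2655|10⟩ - 0.4007i|11⟩

C-S† leaves the control-|0⟩ kets |00⟩, |01⟩ unchanged and applies S† to qubit 1 on the control-|1⟩ pair (|10⟩, |11⟩).
S† = [[1, 0], [0, -i]].
With a = amp(|10⟩) = -0.2655 and b = amp(|11⟩) = 0.4007:
new amp(|10⟩) = (1)·a = -0.2655
new amp(|11⟩) = (-i)·b = -0.4007i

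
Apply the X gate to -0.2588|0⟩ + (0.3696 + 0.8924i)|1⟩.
(0.3696 + 0.8924i)|0⟩ - 0.2588|1⟩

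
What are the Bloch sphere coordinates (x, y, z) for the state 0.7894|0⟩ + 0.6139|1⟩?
(0.9692, 0, 0.2463)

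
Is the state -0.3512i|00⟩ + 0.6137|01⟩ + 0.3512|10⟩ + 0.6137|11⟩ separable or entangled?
Entangled

Writing the state as a|00⟩ + b|01⟩ + c|10⟩ + d|11⟩, it is a product state iff ad − bc = 0.
Here (a, b, c, d) = (-0.3512i, 0.6137, 0.3512, 0.6137): ad − bc = (-0.3512i)(0.6137) − (0.6137)(0.3512) = (-0.2155 - 0.2155i) ≠ 0, so the state is entangled.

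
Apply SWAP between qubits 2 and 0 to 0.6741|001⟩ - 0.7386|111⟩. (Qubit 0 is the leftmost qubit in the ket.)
0.6741|100⟩ - 0.7386|111⟩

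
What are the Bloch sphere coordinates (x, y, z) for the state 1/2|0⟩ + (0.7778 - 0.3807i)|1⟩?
(0.7778, -0.3807, -0.4999)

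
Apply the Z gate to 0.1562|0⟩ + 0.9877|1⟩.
0.1562|0⟩ - 0.9877|1⟩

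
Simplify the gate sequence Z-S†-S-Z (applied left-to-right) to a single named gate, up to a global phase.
I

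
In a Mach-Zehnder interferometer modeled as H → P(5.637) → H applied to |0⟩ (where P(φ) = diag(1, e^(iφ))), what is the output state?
(0.8992 - 0.3011i)|0⟩ + (0.1008 + 0.3011i)|1⟩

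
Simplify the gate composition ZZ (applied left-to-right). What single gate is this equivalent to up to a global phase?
I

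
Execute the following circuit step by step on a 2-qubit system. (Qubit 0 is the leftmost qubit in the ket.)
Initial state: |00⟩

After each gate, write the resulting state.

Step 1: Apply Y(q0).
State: i|10⟩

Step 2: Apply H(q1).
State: (1/√2)i|10⟩ + (1/√2)i|11⟩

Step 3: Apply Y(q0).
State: 1/√2|00⟩ + 1/√2|01⟩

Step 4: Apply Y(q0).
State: (1/√2)i|10⟩ + (1/√2)i|11⟩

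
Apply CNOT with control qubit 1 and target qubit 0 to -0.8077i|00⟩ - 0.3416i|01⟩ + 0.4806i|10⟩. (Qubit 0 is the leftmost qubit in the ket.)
-0.8077i|00⟩ + 0.4806i|10⟩ - 0.3416i|11⟩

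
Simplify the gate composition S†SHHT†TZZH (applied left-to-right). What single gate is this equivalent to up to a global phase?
H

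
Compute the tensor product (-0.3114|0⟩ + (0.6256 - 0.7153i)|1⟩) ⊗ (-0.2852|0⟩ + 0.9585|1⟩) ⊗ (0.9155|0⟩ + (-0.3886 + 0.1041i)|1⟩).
0.08131|000⟩ + (-0.03451 + 0.009245i)|001⟩ - 0.2733|010⟩ + (0.116 - 0.03107i)|011⟩ + (-0.1633 + 0.1868i)|100⟩ + (0.0481 - 0.09785i)|101⟩ + (0.549 - 0.6277i)|110⟩ + (-0.1616 + 0.3289i)|111⟩

amp(|b₁b₂…⟩) = product of the factor amplitudes for bits b₁, b₂, …; only kets whose every factor amplitude is nonzero survive.
|000⟩: (-0.3114)(-0.2852)(0.9155) = 0.08131
|001⟩: (-0.3114)(-0.2852)(-0.3886 + 0.1041i) = (-0.03451 + 0.009245i)
|010⟩: (-0.3114)(0.9585)(0.9155) = -0.2733
|011⟩: (-0.3114)(0.9585)(-0.3886 + 0.1041i) = (0.116 - 0.03107i)
|100⟩: (0.6256 - 0.7153i)(-0.2852)(0.9155) = (-0.1633 + 0.1868i)
|101⟩: (0.6256 - 0.7153i)(-0.2852)(-0.3886 + 0.1041i) = (0.0481 - 0.09785i)
|110⟩: (0.6256 - 0.7153i)(0.9585)(0.9155) = (0.549 - 0.6277i)
|111⟩: (0.6256 - 0.7153i)(0.9585)(-0.3886 + 0.1041i) = (-0.1616 + 0.3289i)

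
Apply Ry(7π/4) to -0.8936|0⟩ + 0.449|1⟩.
0.6538|0⟩ - 0.7568|1⟩

Ry(7π/4) = [[cos(θ/2), −sin(θ/2)], [sin(θ/2), cos(θ/2)]]; θ = 7π/4, cos(θ/2) ≈ -0.92388, sin(θ/2) ≈ 0.382683.
With a = amp(|0⟩) = -0.8936 and b = amp(|1⟩) = 0.449:
new amp(|0⟩) = (-0.92388)·a + (-0.382683)·b = 0.6538
new amp(|1⟩) = (0.382683)·a + (-0.92388)·b = -0.7568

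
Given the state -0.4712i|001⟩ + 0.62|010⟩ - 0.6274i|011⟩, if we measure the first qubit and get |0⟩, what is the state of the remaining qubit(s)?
-0.4712i|01⟩ + 0.62|10⟩ - 0.6274i|11⟩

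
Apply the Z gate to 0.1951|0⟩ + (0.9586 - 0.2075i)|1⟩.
0.1951|0⟩ + (-0.9586 + 0.2075i)|1⟩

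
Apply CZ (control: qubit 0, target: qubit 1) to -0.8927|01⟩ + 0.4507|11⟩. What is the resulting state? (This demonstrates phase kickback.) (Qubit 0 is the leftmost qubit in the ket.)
-0.8927|01⟩ - 0.4507|11⟩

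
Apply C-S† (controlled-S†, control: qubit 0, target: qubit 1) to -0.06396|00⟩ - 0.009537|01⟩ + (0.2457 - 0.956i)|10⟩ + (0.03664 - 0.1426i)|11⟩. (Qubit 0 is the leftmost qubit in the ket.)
-0.06396|00⟩ - 0.009537|01⟩ + (0.2457 - 0.956i)|10⟩ + (-0.1426 - 0.03664i)|11⟩

C-S† leaves the control-|0⟩ kets |00⟩, |01⟩ unchanged and applies S† to qubit 1 on the control-|1⟩ pair (|10⟩, |11⟩).
S† = [[1, 0], [0, -i]].
With a = amp(|10⟩) = (0.2457 - 0.956i) and b = amp(|11⟩) = (0.03664 - 0.1426i):
new amp(|10⟩) = (1)·a = (0.2457 - 0.956i)
new amp(|11⟩) = (-i)·b = (-0.1426 - 0.03664i)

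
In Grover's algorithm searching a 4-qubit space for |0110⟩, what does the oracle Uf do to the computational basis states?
Uf|x⟩ = -|x⟩ if x = 0110, else |x⟩ (phase flip on target)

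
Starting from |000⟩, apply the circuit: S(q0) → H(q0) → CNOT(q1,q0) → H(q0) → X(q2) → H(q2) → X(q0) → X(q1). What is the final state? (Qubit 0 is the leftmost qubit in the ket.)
1/√2|110⟩ - 1/√2|111⟩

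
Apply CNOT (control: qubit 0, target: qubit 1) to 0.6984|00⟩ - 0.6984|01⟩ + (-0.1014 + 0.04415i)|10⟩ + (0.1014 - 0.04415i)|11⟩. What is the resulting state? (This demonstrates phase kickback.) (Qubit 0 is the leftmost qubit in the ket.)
0.6984|00⟩ - 0.6984|01⟩ + (0.1014 - 0.04415i)|10⟩ + (-0.1014 + 0.04415i)|11⟩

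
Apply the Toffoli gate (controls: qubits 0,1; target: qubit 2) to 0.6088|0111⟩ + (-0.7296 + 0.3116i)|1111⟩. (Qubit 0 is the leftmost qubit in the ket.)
0.6088|0111⟩ + (-0.7296 + 0.3116i)|1101⟩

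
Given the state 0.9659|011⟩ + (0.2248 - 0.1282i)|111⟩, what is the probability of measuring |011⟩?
0.933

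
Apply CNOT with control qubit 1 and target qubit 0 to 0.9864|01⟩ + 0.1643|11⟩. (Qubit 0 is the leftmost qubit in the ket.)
0.1643|01⟩ + 0.9864|11⟩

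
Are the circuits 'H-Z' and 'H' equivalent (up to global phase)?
No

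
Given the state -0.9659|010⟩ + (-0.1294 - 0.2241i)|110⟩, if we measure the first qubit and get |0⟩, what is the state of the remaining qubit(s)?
-|10⟩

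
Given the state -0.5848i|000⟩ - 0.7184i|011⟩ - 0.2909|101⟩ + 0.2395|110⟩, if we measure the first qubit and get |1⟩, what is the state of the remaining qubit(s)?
-0.772|01⟩ + 0.6356|10⟩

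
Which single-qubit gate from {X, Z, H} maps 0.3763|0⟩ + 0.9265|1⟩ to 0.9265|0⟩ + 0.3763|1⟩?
X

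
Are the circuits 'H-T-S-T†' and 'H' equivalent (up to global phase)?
No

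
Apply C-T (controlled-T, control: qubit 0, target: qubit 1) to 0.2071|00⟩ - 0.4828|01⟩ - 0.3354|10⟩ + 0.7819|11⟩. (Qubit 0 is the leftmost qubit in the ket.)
0.2071|00⟩ - 0.4828|01⟩ - 0.3354|10⟩ + (0.5529 + 0.5529i)|11⟩

C-T leaves the control-|0⟩ kets |00⟩, |01⟩ unchanged and applies T to qubit 1 on the control-|1⟩ pair (|10⟩, |11⟩).
T = [[1, 0], [0, (1/√2 + (1/√2)i)]].
With a = amp(|10⟩) = -0.3354 and b = amp(|11⟩) = 0.7819:
new amp(|10⟩) = (1)·a = -0.3354
new amp(|11⟩) = (1/√2 + (1/√2)i)·b = (0.5529 + 0.5529i)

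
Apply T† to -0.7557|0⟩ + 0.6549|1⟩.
-0.7557|0⟩ + (0.4631 - 0.4631i)|1⟩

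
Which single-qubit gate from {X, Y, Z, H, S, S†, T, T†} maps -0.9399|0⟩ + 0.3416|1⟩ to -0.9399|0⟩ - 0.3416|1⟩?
Z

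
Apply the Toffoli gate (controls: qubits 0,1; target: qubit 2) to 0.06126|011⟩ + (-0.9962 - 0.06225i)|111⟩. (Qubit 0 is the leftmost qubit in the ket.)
0.06126|011⟩ + (-0.9962 - 0.06225i)|110⟩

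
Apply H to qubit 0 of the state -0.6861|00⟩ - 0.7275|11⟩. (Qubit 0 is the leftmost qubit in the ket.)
-0.4851|00⟩ - 0.5144|01⟩ - 0.4851|10⟩ + 0.5144|11⟩

H on qubit 0 mixes each pair of kets that differ only in qubit 0: amplitudes (a, b) of (|…0…⟩, |…1…⟩) become ((a + b)/√2, (a − b)/√2). Kets absent from the input have amplitude 0.
(|00⟩, |10⟩): (a, b) = (-0.6861, 0) → (-0.4851, -0.4851)
(|01⟩, |11⟩): (a, b) = (0, -0.7275) → (-0.5144, 0.5144)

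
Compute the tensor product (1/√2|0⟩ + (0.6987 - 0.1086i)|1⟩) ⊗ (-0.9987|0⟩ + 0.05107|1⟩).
-0.7062|00⟩ + 0.03611|01⟩ + (-0.6978 + 0.1085i)|10⟩ + (0.03568 - 0.005546i)|11⟩

amp(|b₁b₂…⟩) = product of the factor amplitudes for bits b₁, b₂, …; only kets whose every factor amplitude is nonzero survive.
|00⟩: (1/√2)(-0.9987) = -0.7062
|01⟩: (1/√2)(0.05107) = 0.03611
|10⟩: (0.6987 - 0.1086i)(-0.9987) = (-0.6978 + 0.1085i)
|11⟩: (0.6987 - 0.1086i)(0.05107) = (0.03568 - 0.005546i)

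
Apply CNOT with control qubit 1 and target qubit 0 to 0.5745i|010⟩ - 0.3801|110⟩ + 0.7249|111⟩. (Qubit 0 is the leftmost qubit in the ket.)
-0.3801|010⟩ + 0.7249|011⟩ + 0.5745i|110⟩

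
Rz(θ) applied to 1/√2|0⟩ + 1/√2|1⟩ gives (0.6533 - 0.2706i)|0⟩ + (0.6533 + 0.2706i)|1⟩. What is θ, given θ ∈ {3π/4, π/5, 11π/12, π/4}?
π/4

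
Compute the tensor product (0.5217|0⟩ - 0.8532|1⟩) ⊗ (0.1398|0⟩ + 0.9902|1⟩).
0.07293|00⟩ + 0.5166|01⟩ - 0.1193|10⟩ - 0.8448|11⟩

amp(|b₁b₂…⟩) = product of the factor amplitudes for bits b₁, b₂, …; only kets whose every factor amplitude is nonzero survive.
|00⟩: (0.5217)(0.1398) = 0.07293
|01⟩: (0.5217)(0.9902) = 0.5166
|10⟩: (-0.8532)(0.1398) = -0.1193
|11⟩: (-0.8532)(0.9902) = -0.8448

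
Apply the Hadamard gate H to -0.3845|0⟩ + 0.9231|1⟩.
0.3808|0⟩ - 0.9246|1⟩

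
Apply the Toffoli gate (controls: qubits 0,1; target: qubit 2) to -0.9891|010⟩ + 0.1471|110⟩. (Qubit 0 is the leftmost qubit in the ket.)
-0.9891|010⟩ + 0.1471|111⟩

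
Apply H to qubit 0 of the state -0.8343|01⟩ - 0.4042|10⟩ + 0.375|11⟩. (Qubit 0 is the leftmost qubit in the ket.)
-0.2858|00⟩ - 0.3248|01⟩ + 0.2858|10⟩ - 0.8551|11⟩

H on qubit 0 mixes each pair of kets that differ only in qubit 0: amplitudes (a, b) of (|…0…⟩, |…1…⟩) become ((a + b)/√2, (a − b)/√2). Kets absent from the input have amplitude 0.
(|00⟩, |10⟩): (a, b) = (0, -0.4042) → (-0.2858, 0.2858)
(|01⟩, |11⟩): (a, b) = (-0.8343, 0.375) → (-0.3248, -0.8551)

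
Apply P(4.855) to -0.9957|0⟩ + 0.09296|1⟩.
-0.9957|0⟩ + (0.01321 - 0.09202i)|1⟩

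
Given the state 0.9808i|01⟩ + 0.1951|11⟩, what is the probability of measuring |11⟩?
0.03806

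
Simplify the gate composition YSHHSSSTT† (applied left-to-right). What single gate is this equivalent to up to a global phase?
Y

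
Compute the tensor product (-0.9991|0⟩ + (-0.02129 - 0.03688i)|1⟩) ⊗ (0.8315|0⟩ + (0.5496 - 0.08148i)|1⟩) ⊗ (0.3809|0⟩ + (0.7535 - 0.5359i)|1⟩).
-0.3164|000⟩ + (-0.626 + 0.4452i)|001⟩ + (-0.2092 + 0.03101i)|010⟩ + (-0.3701 + 0.3556i)|011⟩ + (-0.006743 - 0.01168i)|100⟩ + (-0.02977 - 0.01362i)|101⟩ + (-0.005602 - 0.00706i)|110⟩ + (-0.02101 - 0.006085i)|111⟩

amp(|b₁b₂…⟩) = product of the factor amplitudes for bits b₁, b₂, …; only kets whose every factor amplitude is nonzero survive.
|000⟩: (-0.9991)(0.8315)(0.3809) = -0.3164
|001⟩: (-0.9991)(0.8315)(0.7535 - 0.5359i) = (-0.626 + 0.4452i)
|010⟩: (-0.9991)(0.5496 - 0.08148i)(0.3809) = (-0.2092 + 0.03101i)
|011⟩: (-0.9991)(0.5496 - 0.08148i)(0.7535 - 0.5359i) = (-0.3701 + 0.3556i)
|100⟩: (-0.02129 - 0.03688i)(0.8315)(0.3809) = (-0.006743 - 0.01168i)
|101⟩: (-0.02129 - 0.03688i)(0.8315)(0.7535 - 0.5359i) = (-0.02977 - 0.01362i)
|110⟩: (-0.02129 - 0.03688i)(0.5496 - 0.08148i)(0.3809) = (-0.005602 - 0.00706i)
|111⟩: (-0.02129 - 0.03688i)(0.5496 - 0.08148i)(0.7535 - 0.5359i) = (-0.02101 - 0.006085i)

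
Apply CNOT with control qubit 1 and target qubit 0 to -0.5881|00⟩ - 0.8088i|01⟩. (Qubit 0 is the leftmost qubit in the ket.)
-0.5881|00⟩ - 0.8088i|11⟩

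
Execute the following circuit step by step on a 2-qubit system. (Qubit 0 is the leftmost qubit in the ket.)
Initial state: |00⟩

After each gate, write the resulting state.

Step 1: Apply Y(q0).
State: i|10⟩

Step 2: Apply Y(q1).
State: -|11⟩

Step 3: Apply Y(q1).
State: i|10⟩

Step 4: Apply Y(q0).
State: |00⟩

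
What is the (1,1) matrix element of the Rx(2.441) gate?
0.3432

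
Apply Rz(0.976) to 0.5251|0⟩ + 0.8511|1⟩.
(0.4638 - 0.2462i)|0⟩ + (0.7518 + 0.399i)|1⟩

Rz(0.976) = [[e^(−iθ/2), 0], [0, e^(iθ/2)]] with e^(±iθ/2) = cos(θ/2) ± i·sin(θ/2); θ = 0.976, cos(θ/2) ≈ 0.883272, sin(θ/2) ≈ 0.46886.
With a = amp(|0⟩) = 0.5251 and b = amp(|1⟩) = 0.8511:
new amp(|0⟩) = (0.883272 - 0.46886i)·a = (0.4638 - 0.2462i)
new amp(|1⟩) = (0.883272 + 0.46886i)·b = (0.7518 + 0.399i)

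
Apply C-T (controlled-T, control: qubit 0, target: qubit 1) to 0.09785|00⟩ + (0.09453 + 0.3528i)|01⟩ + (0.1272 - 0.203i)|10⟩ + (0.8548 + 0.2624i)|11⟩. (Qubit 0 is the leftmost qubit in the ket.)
0.09785|00⟩ + (0.09453 + 0.3528i)|01⟩ + (0.1272 - 0.203i)|10⟩ + (0.4189 + 0.79i)|11⟩

C-T leaves the control-|0⟩ kets |00⟩, |01⟩ unchanged and applies T to qubit 1 on the control-|1⟩ pair (|10⟩, |11⟩).
T = [[1, 0], [0, (1/√2 + (1/√2)i)]].
With a = amp(|10⟩) = (0.1272 - 0.203i) and b = amp(|11⟩) = (0.8548 + 0.2624i):
new amp(|10⟩) = (1)·a = (0.1272 - 0.203i)
new amp(|11⟩) = (1/√2 + (1/√2)i)·b = (0.4189 + 0.79i)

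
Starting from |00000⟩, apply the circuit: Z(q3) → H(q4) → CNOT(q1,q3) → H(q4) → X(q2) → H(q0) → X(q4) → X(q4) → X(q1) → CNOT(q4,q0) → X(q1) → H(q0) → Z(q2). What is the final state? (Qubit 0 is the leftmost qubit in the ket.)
-|00100⟩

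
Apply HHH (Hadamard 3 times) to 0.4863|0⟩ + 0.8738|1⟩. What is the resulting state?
0.9617|0⟩ - 0.274|1⟩

H² = I, so H^3 = H: a single Hadamard. With (a, b) = (0.4863, 0.8738), H gives ((a + b)/√2, (a − b)/√2) = (0.9617, -0.274).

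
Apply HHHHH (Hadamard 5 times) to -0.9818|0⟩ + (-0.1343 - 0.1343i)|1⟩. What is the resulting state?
(-0.7892 - 0.09496i)|0⟩ + (-0.5993 + 0.09496i)|1⟩

H² = I, so H^5 = H: a single Hadamard. With (a, b) = (-0.9818, (-0.1343 - 0.1343i)), H gives ((a + b)/√2, (a − b)/√2) = ((-0.7892 - 0.09496i), (-0.5993 + 0.09496i)).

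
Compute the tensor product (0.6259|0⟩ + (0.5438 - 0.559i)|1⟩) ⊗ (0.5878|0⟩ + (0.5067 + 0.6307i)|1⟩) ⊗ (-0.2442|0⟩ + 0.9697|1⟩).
-0.08984|000⟩ + 0.3568|001⟩ + (-0.07745 - 0.0964i)|010⟩ + (0.3075 + 0.3828i)|011⟩ + (-0.07806 + 0.08024i)|100⟩ + (0.31 - 0.3186i)|101⟩ + (-0.1534 - 0.01459i)|110⟩ + (0.6091 + 0.05792i)|111⟩

amp(|b₁b₂…⟩) = product of the factor amplitudes for bits b₁, b₂, …; only kets whose every factor amplitude is nonzero survive.
|000⟩: (0.6259)(0.5878)(-0.2442) = -0.08984
|001⟩: (0.6259)(0.5878)(0.9697) = 0.3568
|010⟩: (0.6259)(0.5067 + 0.6307i)(-0.2442) = (-0.07745 - 0.0964i)
|011⟩: (0.6259)(0.5067 + 0.6307i)(0.9697) = (0.3075 + 0.3828i)
|100⟩: (0.5438 - 0.559i)(0.5878)(-0.2442) = (-0.07806 + 0.08024i)
|101⟩: (0.5438 - 0.559i)(0.5878)(0.9697) = (0.31 - 0.3186i)
|110⟩: (0.5438 - 0.559i)(0.5067 + 0.6307i)(-0.2442) = (-0.1534 - 0.01459i)
|111⟩: (0.5438 - 0.559i)(0.5067 + 0.6307i)(0.9697) = (0.6091 + 0.05792i)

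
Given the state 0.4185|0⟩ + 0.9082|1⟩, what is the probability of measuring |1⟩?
0.8248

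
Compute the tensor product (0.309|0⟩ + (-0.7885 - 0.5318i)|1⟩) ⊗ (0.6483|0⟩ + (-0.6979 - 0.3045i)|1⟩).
0.2003|00⟩ + (-0.2157 - 0.09409i)|01⟩ + (-0.5112 - 0.3448i)|10⟩ + (0.3884 + 0.6112i)|11⟩

amp(|b₁b₂…⟩) = product of the factor amplitudes for bits b₁, b₂, …; only kets whose every factor amplitude is nonzero survive.
|00⟩: (0.309)(0.6483) = 0.2003
|01⟩: (0.309)(-0.6979 - 0.3045i) = (-0.2157 - 0.09409i)
|10⟩: (-0.7885 - 0.5318i)(0.6483) = (-0.5112 - 0.3448i)
|11⟩: (-0.7885 - 0.5318i)(-0.6979 - 0.3045i) = (0.3884 + 0.6112i)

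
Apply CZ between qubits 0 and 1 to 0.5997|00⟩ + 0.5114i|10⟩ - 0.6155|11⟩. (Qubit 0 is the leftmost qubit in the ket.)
0.5997|00⟩ + 0.5114i|10⟩ + 0.6155|11⟩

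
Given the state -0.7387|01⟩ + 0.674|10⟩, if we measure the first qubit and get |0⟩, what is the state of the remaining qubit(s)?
-|1⟩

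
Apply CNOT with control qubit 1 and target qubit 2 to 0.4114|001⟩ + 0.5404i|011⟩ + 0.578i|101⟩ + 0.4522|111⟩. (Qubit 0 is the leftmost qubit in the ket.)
0.4114|001⟩ + 0.5404i|010⟩ + 0.578i|101⟩ + 0.4522|110⟩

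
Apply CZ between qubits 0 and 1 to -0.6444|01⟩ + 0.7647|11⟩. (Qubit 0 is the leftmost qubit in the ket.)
-0.6444|01⟩ - 0.7647|11⟩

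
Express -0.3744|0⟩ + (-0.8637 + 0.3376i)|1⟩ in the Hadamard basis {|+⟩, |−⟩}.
(-0.8755 + 0.2387i)|+⟩ + (0.346 - 0.2387i)|−⟩

With |ψ⟩ = α|0⟩ + β|1⟩, the Hadamard-basis coefficients are ⟨+|ψ⟩ = (α + β)/√2 and ⟨−|ψ⟩ = (α − β)/√2.
Here α = -0.3744, β = (-0.8637 + 0.3376i): (α + β)/√2 = (-0.8755 + 0.2387i), (α − β)/√2 = (0.346 - 0.2387i).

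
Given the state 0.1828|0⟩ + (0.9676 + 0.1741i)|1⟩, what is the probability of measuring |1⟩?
0.9666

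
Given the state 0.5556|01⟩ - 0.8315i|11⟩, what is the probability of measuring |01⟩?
0.3087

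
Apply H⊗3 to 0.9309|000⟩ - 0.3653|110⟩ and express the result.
0.2|000⟩ + 0.2|001⟩ + 0.4583|010⟩ + 0.4583|011⟩ + 0.4583|100⟩ + 0.4583|101⟩ + 0.2|110⟩ + 0.2|111⟩

H⊗3 gives amp(|y⟩) = (1/2√2) Σ_x (−1)^(x·y) amp(|x⟩), where x·y is the number of positions in which both x and y have a 1.
|000⟩: (0.9309 - 0.3653)/(2√2) = 0.2
|001⟩: (0.9309 - 0.3653)/(2√2) = 0.2
|010⟩: (0.9309 + 0.3653)/(2√2) = 0.4583
|011⟩: (0.9309 + 0.3653)/(2√2) = 0.4583
|100⟩: (0.9309 + 0.3653)/(2√2) = 0.4583
|101⟩: (0.9309 + 0.3653)/(2√2) = 0.4583
|110⟩: (0.9309 - 0.3653)/(2√2) = 0.2
|111⟩: (0.9309 - 0.3653)/(2√2) = 0.2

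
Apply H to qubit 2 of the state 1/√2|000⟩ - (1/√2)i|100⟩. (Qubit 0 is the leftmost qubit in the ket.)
1/2|000⟩ + 1/2|001⟩ - (1/2)i|100⟩ - (1/2)i|101⟩

H on qubit 2 mixes each pair of kets that differ only in qubit 2: amplitudes (a, b) of (|…0…⟩, |…1…⟩) become ((a + b)/√2, (a − b)/√2). Kets absent from the input have amplitude 0.
(|000⟩, |001⟩): (a, b) = (1/√2, 0) → (1/2, 1/2)
(|100⟩, |101⟩): (a, b) = (-(1/√2)i, 0) → (-(1/2)i, -(1/2)i)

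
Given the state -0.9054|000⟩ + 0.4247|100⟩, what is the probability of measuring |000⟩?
0.8197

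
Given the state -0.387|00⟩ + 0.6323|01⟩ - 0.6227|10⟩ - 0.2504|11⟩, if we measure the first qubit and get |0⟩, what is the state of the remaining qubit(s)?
-0.522|0⟩ + 0.8529|1⟩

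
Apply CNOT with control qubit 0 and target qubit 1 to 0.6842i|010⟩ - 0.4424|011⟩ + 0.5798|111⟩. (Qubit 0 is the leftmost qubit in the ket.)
0.6842i|010⟩ - 0.4424|011⟩ + 0.5798|101⟩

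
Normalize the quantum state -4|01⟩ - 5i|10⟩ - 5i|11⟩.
-0.4924|01⟩ - 0.6155i|10⟩ - 0.6155i|11⟩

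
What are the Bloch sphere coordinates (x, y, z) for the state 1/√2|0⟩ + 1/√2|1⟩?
(1, 0, 0)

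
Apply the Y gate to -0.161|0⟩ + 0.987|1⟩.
-0.987i|0⟩ - 0.161i|1⟩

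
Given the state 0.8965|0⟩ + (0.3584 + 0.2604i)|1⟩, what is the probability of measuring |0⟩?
0.8037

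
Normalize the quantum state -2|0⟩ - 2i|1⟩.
-1/√2|0⟩ - (1/√2)i|1⟩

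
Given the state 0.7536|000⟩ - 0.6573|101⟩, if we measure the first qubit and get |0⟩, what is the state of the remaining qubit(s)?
|00⟩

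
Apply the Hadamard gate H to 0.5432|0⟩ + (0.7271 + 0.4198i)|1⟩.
(0.8982 + 0.2968i)|0⟩ + (-0.13 - 0.2968i)|1⟩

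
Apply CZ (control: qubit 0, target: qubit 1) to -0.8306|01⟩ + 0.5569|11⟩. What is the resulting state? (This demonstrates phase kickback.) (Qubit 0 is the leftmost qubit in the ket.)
-0.8306|01⟩ - 0.5569|11⟩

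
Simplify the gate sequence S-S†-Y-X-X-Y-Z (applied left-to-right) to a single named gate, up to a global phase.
Z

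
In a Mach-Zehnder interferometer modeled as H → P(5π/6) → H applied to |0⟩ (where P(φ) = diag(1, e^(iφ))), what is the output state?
(0.06699 + 0.25i)|0⟩ + (0.933 - 0.25i)|1⟩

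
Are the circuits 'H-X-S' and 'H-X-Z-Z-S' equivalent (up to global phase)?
Yes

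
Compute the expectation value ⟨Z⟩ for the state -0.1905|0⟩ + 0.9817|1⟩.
-0.9274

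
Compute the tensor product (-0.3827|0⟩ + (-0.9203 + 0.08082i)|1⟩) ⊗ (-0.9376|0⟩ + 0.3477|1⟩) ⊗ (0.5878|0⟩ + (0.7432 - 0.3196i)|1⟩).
0.2109|000⟩ + (0.2667 - 0.1147i)|001⟩ - 0.07822|010⟩ + (-0.09889 + 0.04253i)|011⟩ + (0.5072 - 0.04454i)|100⟩ + (0.6171 - 0.3321i)|101⟩ + (-0.1881 + 0.01652i)|110⟩ + (-0.2288 + 0.1232i)|111⟩

amp(|b₁b₂…⟩) = product of the factor amplitudes for bits b₁, b₂, …; only kets whose every factor amplitude is nonzero survive.
|000⟩: (-0.3827)(-0.9376)(0.5878) = 0.2109
|001⟩: (-0.3827)(-0.9376)(0.7432 - 0.3196i) = (0.2667 - 0.1147i)
|010⟩: (-0.3827)(0.3477)(0.5878) = -0.07822
|011⟩: (-0.3827)(0.3477)(0.7432 - 0.3196i) = (-0.09889 + 0.04253i)
|100⟩: (-0.9203 + 0.08082i)(-0.9376)(0.5878) = (0.5072 - 0.04454i)
|101⟩: (-0.9203 + 0.08082i)(-0.9376)(0.7432 - 0.3196i) = (0.6171 - 0.3321i)
|110⟩: (-0.9203 + 0.08082i)(0.3477)(0.5878) = (-0.1881 + 0.01652i)
|111⟩: (-0.9203 + 0.08082i)(0.3477)(0.7432 - 0.3196i) = (-0.2288 + 0.1232i)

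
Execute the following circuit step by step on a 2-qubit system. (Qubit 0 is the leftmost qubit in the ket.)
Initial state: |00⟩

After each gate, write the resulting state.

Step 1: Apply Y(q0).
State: i|10⟩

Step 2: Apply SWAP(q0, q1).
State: i|01⟩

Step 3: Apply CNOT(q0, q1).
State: i|01⟩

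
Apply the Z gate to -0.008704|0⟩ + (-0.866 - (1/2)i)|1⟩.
-0.008704|0⟩ + (0.866 + (1/2)i)|1⟩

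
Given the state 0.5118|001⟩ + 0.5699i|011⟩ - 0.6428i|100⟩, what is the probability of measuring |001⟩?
0.2619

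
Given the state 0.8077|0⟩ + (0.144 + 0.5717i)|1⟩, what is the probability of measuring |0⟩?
0.6524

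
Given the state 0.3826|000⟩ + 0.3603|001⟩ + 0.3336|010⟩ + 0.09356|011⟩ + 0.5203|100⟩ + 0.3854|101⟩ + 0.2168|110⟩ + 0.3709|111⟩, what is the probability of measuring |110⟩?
0.047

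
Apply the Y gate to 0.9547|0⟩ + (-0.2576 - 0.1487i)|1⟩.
(-0.1487 + 0.2576i)|0⟩ + 0.9547i|1⟩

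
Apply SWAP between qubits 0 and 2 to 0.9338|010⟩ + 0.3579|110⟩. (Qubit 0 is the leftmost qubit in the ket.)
0.9338|010⟩ + 0.3579|011⟩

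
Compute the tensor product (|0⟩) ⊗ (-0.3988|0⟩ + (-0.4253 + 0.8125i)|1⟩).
-0.3988|00⟩ + (-0.4253 + 0.8125i)|01⟩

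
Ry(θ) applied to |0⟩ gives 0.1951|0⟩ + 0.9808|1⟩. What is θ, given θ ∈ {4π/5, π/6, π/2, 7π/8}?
7π/8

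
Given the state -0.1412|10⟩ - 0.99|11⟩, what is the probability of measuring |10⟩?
0.01994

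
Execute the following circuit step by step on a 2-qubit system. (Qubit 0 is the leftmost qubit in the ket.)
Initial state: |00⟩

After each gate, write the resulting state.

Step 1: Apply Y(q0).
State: i|10⟩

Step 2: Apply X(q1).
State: i|11⟩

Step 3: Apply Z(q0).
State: -i|11⟩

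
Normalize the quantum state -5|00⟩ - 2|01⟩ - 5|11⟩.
-0.6804|00⟩ - 0.2722|01⟩ - 0.6804|11⟩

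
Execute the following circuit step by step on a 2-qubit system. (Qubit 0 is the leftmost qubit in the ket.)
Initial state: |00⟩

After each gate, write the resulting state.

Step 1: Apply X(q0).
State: |10⟩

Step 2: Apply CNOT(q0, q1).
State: |11⟩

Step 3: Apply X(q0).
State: |01⟩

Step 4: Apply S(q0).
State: |01⟩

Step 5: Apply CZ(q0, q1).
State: |01⟩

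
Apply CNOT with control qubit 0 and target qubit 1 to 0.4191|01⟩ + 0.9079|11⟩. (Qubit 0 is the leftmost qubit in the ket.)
0.4191|01⟩ + 0.9079|10⟩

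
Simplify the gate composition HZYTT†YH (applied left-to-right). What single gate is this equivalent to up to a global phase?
X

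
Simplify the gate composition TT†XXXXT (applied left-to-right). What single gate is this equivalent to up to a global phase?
T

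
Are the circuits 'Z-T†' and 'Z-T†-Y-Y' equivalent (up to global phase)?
Yes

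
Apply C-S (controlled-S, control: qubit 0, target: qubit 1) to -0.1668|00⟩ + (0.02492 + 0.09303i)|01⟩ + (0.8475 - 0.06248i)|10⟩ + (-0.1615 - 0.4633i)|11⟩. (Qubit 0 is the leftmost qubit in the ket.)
-0.1668|00⟩ + (0.02492 + 0.09303i)|01⟩ + (0.8475 - 0.06248i)|10⟩ + (0.4633 - 0.1615i)|11⟩

C-S leaves the control-|0⟩ kets |00⟩, |01⟩ unchanged and applies S to qubit 1 on the control-|1⟩ pair (|10⟩, |11⟩).
S = [[1, 0], [0, i]].
With a = amp(|10⟩) = (0.8475 - 0.06248i) and b = amp(|11⟩) = (-0.1615 - 0.4633i):
new amp(|10⟩) = (1)·a = (0.8475 - 0.06248i)
new amp(|11⟩) = (i)·b = (0.4633 - 0.1615i)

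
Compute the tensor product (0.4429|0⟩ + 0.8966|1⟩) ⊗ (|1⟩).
0.4429|01⟩ + 0.8966|11⟩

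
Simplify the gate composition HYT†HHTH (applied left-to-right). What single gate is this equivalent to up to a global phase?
Y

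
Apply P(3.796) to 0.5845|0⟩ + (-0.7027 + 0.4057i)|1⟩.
0.5845|0⟩ + (0.8045 + 0.1058i)|1⟩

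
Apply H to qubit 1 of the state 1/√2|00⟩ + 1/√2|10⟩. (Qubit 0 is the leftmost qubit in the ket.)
1/2|00⟩ + 1/2|01⟩ + 1/2|10⟩ + 1/2|11⟩

H on qubit 1 mixes each pair of kets that differ only in qubit 1: amplitudes (a, b) of (|…0…⟩, |…1…⟩) become ((a + b)/√2, (a − b)/√2). Kets absent from the input have amplitude 0.
(|00⟩, |01⟩): (a, b) = (1/√2, 0) → (1/2, 1/2)
(|10⟩, |11⟩): (a, b) = (1/√2, 0) → (1/2, 1/2)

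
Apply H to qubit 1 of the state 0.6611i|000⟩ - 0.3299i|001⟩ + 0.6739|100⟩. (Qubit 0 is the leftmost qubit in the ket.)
0.4675i|000⟩ - 0.2333i|001⟩ + 0.4675i|010⟩ - 0.2333i|011⟩ + 0.4765|100⟩ + 0.4765|110⟩

H on qubit 1 mixes each pair of kets that differ only in qubit 1: amplitudes (a, b) of (|…0…⟩, |…1…⟩) become ((a + b)/√2, (a − b)/√2). Kets absent from the input have amplitude 0.
(|000⟩, |010⟩): (a, b) = (0.6611i, 0) → (0.4675i, 0.4675i)
(|001⟩, |011⟩): (a, b) = (-0.3299i, 0) → (-0.2333i, -0.2333i)
(|100⟩, |110⟩): (a, b) = (0.6739, 0) → (0.4765, 0.4765)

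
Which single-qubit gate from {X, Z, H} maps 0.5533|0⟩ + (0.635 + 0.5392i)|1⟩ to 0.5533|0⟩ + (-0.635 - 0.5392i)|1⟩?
Z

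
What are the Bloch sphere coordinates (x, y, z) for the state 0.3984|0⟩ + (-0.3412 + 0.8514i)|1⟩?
(-0.2719, 0.6784, -0.6826)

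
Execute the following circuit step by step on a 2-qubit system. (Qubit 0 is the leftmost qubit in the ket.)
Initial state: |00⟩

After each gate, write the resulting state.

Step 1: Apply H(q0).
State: 1/√2|00⟩ + 1/√2|10⟩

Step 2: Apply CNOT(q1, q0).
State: 1/√2|00⟩ + 1/√2|10⟩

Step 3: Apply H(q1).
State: 1/2|00⟩ + 1/2|01⟩ + 1/2|10⟩ + 1/2|11⟩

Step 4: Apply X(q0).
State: 1/2|00⟩ + 1/2|01⟩ + 1/2|10⟩ + 1/2|11⟩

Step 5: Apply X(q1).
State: 1/2|00⟩ + 1/2|01⟩ + 1/2|10⟩ + 1/2|11⟩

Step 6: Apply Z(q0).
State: 1/2|00⟩ + 1/2|01⟩ - 1/2|10⟩ - 1/2|11⟩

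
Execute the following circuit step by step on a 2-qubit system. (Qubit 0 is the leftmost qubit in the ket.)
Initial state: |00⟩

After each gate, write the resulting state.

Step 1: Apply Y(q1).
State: i|01⟩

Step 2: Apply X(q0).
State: i|11⟩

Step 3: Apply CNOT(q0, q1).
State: i|10⟩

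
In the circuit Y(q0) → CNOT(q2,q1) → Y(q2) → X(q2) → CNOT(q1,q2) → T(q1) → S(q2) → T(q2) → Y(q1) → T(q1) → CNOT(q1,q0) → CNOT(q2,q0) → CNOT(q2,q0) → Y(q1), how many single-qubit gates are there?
9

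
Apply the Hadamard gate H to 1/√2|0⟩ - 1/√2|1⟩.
|1⟩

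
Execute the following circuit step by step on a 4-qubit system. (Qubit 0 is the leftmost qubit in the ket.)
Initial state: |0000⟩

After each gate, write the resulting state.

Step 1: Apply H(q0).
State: 1/√2|0000⟩ + 1/√2|1000⟩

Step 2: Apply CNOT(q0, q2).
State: 1/√2|0000⟩ + 1/√2|1010⟩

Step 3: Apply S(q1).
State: 1/√2|0000⟩ + 1/√2|1010⟩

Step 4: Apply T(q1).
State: 1/√2|0000⟩ + 1/√2|1010⟩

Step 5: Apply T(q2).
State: 1/√2|0000⟩ + (1/2 + (1/2)i)|1010⟩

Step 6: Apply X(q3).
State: 1/√2|0001⟩ + (1/2 + (1/2)i)|1011⟩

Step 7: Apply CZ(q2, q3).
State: 1/√2|0001⟩ + (-1/2 - (1/2)i)|1011⟩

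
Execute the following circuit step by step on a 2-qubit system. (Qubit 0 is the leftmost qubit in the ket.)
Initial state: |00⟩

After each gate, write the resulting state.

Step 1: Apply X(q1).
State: |01⟩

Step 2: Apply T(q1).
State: (1/√2 + (1/√2)i)|01⟩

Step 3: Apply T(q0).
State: (1/√2 + (1/√2)i)|01⟩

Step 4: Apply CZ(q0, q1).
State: (1/√2 + (1/√2)i)|01⟩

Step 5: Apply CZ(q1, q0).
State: (1/√2 + (1/√2)i)|01⟩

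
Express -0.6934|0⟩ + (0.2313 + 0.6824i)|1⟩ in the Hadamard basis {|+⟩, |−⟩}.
(-0.3268 + 0.4825i)|+⟩ + (-0.6539 - 0.4825i)|−⟩

With |ψ⟩ = α|0⟩ + β|1⟩, the Hadamard-basis coefficients are ⟨+|ψ⟩ = (α + β)/√2 and ⟨−|ψ⟩ = (α − β)/√2.
Here α = -0.6934, β = (0.2313 + 0.6824i): (α + β)/√2 = (-0.3268 + 0.4825i), (α − β)/√2 = (-0.6539 - 0.4825i).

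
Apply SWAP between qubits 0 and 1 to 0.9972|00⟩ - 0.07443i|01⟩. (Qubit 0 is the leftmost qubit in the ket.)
0.9972|00⟩ - 0.07443i|10⟩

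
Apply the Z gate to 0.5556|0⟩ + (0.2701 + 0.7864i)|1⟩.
0.5556|0⟩ + (-0.2701 - 0.7864i)|1⟩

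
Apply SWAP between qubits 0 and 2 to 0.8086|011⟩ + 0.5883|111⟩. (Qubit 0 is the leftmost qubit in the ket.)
0.8086|110⟩ + 0.5883|111⟩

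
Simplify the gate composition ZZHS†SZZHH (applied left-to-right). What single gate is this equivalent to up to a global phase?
H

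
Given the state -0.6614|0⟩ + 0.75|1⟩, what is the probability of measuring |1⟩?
0.5625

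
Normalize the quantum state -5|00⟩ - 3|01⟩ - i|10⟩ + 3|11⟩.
-0.7538|00⟩ - 0.4523|01⟩ - 0.1508i|10⟩ + 0.4523|11⟩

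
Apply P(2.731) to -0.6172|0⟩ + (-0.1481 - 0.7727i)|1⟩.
-0.6172|0⟩ + (0.4442 + 0.6494i)|1⟩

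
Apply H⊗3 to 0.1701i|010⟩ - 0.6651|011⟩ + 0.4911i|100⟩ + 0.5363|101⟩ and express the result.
(-0.04554 + 0.2338i)|000⟩ + (0.04554 + 0.2338i)|001⟩ + (0.4248 + 0.1135i)|010⟩ + (-0.4248 + 0.1135i)|011⟩ + (-0.4248 - 0.1135i)|100⟩ + (0.4248 - 0.1135i)|101⟩ + (0.04554 - 0.2338i)|110⟩ + (-0.04554 - 0.2338i)|111⟩

H⊗3 gives amp(|y⟩) = (1/2√2) Σ_x (−1)^(x·y) amp(|x⟩), where x·y is the number of positions in which both x and y have a 1.
|000⟩: (0.1701i - 0.6651 + 0.4911i + 0.5363)/(2√2) = (-0.04554 + 0.2338i)
|001⟩: (0.1701i + 0.6651 + 0.4911i - 0.5363)/(2√2) = (0.04554 + 0.2338i)
|010⟩: (-0.1701i + 0.6651 + 0.4911i + 0.5363)/(2√2) = (0.4248 + 0.1135i)
|011⟩: (-0.1701i - 0.6651 + 0.4911i - 0.5363)/(2√2) = (-0.4248 + 0.1135i)
|100⟩: (0.1701i - 0.6651 - 0.4911i - 0.5363)/(2√2) = (-0.4248 - 0.1135i)
|101⟩: (0.1701i + 0.6651 - 0.4911i + 0.5363)/(2√2) = (0.4248 - 0.1135i)
|110⟩: (-0.1701i + 0.6651 - 0.4911i - 0.5363)/(2√2) = (0.04554 - 0.2338i)
|111⟩: (-0.1701i - 0.6651 - 0.4911i + 0.5363)/(2√2) = (-0.04554 - 0.2338i)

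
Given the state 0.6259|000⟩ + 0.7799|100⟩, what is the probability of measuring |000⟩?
0.3918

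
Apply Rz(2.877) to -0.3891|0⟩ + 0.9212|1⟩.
(-0.05133 + 0.3857i)|0⟩ + (0.1215 + 0.9132i)|1⟩

Rz(2.877) = [[e^(−iθ/2), 0], [0, e^(iθ/2)]] with e^(±iθ/2) = cos(θ/2) ± i·sin(θ/2); θ = 2.877, cos(θ/2) ≈ 0.131911, sin(θ/2) ≈ 0.991262.
With a = amp(|0⟩) = -0.3891 and b = amp(|1⟩) = 0.9212:
new amp(|0⟩) = (0.131911 - 0.991262i)·a = (-0.05133 + 0.3857i)
new amp(|1⟩) = (0.131911 + 0.991262i)·b = (0.1215 + 0.9132i)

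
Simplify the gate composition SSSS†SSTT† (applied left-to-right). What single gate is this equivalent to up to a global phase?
I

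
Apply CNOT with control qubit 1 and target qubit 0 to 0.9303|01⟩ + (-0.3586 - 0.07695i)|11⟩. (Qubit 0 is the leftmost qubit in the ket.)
(-0.3586 - 0.07695i)|01⟩ + 0.9303|11⟩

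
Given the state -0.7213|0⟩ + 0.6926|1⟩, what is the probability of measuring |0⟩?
0.5203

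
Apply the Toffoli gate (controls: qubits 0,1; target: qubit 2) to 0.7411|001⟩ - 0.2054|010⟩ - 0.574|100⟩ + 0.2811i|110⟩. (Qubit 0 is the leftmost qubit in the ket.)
0.7411|001⟩ - 0.2054|010⟩ - 0.574|100⟩ + 0.2811i|111⟩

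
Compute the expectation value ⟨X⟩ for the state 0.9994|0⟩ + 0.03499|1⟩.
0.06994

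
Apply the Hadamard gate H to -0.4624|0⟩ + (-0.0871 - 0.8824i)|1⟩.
(-0.3886 - 0.624i)|0⟩ + (-0.2654 + 0.624i)|1⟩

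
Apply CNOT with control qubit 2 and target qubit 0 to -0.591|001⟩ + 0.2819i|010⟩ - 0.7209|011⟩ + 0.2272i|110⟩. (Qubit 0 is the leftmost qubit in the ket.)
0.2819i|010⟩ - 0.591|101⟩ + 0.2272i|110⟩ - 0.7209|111⟩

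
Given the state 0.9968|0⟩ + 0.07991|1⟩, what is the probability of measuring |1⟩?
0.006386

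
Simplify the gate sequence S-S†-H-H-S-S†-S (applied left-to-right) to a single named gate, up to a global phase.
S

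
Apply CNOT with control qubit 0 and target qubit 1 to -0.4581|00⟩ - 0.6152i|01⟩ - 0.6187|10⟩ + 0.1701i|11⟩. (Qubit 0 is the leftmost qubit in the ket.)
-0.4581|00⟩ - 0.6152i|01⟩ + 0.1701i|10⟩ - 0.6187|11⟩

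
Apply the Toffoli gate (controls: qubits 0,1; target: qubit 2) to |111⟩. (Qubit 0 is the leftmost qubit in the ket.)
|110⟩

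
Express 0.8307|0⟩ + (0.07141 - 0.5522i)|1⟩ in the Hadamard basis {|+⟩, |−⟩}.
(0.6379 - 0.3905i)|+⟩ + (0.5369 + 0.3905i)|−⟩

With |ψ⟩ = α|0⟩ + β|1⟩, the Hadamard-basis coefficients are ⟨+|ψ⟩ = (α + β)/√2 and ⟨−|ψ⟩ = (α − β)/√2.
Here α = 0.8307, β = (0.07141 - 0.5522i): (α + β)/√2 = (0.6379 - 0.3905i), (α − β)/√2 = (0.5369 + 0.3905i).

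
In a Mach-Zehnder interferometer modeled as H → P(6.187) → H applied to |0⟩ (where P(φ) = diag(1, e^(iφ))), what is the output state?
(0.9977 - 0.04802i)|0⟩ + (0.002311 + 0.04802i)|1⟩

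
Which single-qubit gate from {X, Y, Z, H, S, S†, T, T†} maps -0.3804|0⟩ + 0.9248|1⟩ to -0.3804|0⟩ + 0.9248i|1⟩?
S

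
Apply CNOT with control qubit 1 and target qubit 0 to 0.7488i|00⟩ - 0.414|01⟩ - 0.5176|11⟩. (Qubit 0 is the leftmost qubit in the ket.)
0.7488i|00⟩ - 0.5176|01⟩ - 0.414|11⟩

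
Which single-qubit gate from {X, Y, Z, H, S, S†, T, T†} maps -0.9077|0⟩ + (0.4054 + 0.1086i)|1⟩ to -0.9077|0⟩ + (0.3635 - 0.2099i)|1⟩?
T†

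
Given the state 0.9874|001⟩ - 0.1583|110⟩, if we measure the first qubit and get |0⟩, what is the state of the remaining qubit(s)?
|01⟩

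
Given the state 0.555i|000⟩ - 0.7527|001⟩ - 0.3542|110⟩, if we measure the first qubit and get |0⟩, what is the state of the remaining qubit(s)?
0.5935i|00⟩ - 0.8049|01⟩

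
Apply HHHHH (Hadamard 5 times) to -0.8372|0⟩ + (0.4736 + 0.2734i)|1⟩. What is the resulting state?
(-0.2571 + 0.1933i)|0⟩ + (-0.9269 - 0.1933i)|1⟩

H² = I, so H^5 = H: a single Hadamard. With (a, b) = (-0.8372, (0.4736 + 0.2734i)), H gives ((a + b)/√2, (a − b)/√2) = ((-0.2571 + 0.1933i), (-0.9269 - 0.1933i)).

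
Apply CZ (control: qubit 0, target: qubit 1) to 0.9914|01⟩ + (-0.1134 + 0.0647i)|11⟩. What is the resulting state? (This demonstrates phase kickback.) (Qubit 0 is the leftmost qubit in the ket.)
0.9914|01⟩ + (0.1134 - 0.0647i)|11⟩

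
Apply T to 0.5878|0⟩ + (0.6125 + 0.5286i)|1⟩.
0.5878|0⟩ + (0.05933 + 0.8069i)|1⟩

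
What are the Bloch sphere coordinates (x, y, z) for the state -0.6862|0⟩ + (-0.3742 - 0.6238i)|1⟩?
(0.5136, 0.8561, -0.05828)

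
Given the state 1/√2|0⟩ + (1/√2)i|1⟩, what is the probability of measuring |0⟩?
1/2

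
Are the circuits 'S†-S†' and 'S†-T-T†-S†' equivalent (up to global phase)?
Yes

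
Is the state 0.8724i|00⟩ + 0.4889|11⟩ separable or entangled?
Entangled

Writing the state as a|00⟩ + b|01⟩ + c|10⟩ + d|11⟩, it is a product state iff ad − bc = 0.
Here (a, b, c, d) = (0.8724i, 0, 0, 0.4889): ad − bc = (0.8724i)(0.4889) − (0)(0) = 0.4265i ≠ 0, so the state is entangled.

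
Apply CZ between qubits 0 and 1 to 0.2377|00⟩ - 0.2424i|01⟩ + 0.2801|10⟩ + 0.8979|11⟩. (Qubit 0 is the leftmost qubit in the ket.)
0.2377|00⟩ - 0.2424i|01⟩ + 0.2801|10⟩ - 0.8979|11⟩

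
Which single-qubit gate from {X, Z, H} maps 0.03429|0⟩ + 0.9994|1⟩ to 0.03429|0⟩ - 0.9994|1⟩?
Z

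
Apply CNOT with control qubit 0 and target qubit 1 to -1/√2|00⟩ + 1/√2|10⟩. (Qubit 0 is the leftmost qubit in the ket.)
-1/√2|00⟩ + 1/√2|11⟩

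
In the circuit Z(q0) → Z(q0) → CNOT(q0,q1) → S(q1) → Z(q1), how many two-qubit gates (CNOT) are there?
1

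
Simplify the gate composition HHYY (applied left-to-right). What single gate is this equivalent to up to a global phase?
I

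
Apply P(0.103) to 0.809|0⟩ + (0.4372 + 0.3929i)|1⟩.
0.809|0⟩ + (0.3945 + 0.4358i)|1⟩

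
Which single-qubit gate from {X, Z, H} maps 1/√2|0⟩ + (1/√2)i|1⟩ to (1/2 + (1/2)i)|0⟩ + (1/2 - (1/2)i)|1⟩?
H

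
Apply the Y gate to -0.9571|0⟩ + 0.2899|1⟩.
-0.2899i|0⟩ - 0.9571i|1⟩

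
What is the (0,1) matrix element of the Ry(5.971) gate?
-0.1555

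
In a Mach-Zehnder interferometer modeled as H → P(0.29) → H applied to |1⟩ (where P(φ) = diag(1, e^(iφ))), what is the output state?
(0.02088 - 0.143i)|0⟩ + (0.9791 + 0.143i)|1⟩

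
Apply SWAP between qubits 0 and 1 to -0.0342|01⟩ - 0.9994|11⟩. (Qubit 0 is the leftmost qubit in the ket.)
-0.0342|10⟩ - 0.9994|11⟩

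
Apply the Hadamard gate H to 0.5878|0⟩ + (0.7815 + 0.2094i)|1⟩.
(0.9682 + 0.1481i)|0⟩ + (-0.137 - 0.1481i)|1⟩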